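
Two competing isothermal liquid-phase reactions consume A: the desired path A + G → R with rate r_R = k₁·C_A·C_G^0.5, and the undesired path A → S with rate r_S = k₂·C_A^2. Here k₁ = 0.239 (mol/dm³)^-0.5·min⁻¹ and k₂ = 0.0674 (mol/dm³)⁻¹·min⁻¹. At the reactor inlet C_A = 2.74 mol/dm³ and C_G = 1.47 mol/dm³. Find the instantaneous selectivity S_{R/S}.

S_{R/S} = r_R/r_S = (k₁·C_A·C_G^0.5)/(k₂·C_A^2) = (k₁/k₂)·C_A⁻¹·C_G^0.5.
= (0.239×2.740×1.470^0.5) / (0.0674×2.740^2) = 0.7940/0.5060 = 1.57.
The undesired path is higher order in A, so low C_A (CSTR or dilute feed) favours R.

1.57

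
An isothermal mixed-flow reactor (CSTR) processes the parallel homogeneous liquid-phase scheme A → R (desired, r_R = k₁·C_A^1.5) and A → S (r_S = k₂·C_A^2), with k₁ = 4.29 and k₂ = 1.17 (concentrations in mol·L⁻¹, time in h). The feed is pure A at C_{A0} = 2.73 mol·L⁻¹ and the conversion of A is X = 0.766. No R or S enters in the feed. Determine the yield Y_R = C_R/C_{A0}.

Exit C_A = C_{A0}(1−X) = 2.73×0.234 = 0.6388 mol·L⁻¹.
A CSTR operates uniformly at the exit composition, giving r_R = 2.190 and r_S = 0.4775 (each k·C_A^n at C_A = 0.6388).
Fraction of consumed A going to R: r_R/(r_R+r_S) = 0.8210.
C_R = 0.8210·C_{A0}·X = 0.8210×2.73×0.766 = 1.72 mol·L⁻¹; Y_R = C_R/C_{A0} = 0.629.

0.629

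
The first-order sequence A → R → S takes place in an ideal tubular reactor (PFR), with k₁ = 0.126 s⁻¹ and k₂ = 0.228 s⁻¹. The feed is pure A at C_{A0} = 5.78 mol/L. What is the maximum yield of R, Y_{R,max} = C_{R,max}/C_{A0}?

Evaluating C_R at τ_opt = ln(k₂/k₁)/(k₂−k₁) gives C_{R,max}/C_{A0} = (k₁/k₂)^[k₂/(k₂−k₁)].
= (0.126/0.228)^(0.228/(0.228−0.126)) = (0.5526)^(2.235) = 0.2656.

0.266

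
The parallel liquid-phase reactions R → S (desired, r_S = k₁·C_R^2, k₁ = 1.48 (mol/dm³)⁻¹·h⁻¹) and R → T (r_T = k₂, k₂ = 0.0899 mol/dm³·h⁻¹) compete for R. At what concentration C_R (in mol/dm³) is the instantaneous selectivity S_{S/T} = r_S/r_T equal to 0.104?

0.0795 mol/dm³

S_{S/T} = (k₁/k₂)·C_R^2 ⇒ C_R = (S·k₂/k₁)^(0.5).
= (0.104×0.0899/1.48)^(0.5) = (0.006317)^(0.5) = 0.0795 mol/dm³.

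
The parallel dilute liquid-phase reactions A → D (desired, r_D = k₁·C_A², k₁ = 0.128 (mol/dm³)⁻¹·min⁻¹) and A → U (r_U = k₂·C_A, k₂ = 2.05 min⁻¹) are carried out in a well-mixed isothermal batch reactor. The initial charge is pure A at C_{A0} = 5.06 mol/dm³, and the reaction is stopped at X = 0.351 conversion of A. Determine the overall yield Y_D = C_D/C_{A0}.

C_A = C_{A0}(1−X) = 3.284 mol/dm³.
Along a PFR/batch, dC_U/dC_A = −r_U/(r_D+r_U) = −k₂/(k₂+k₁·C_A).
Integrating from C_{A0} to C_A: C_U = (2.05/0.128)·ln[(2.05+0.128·5.06)/(2.05+0.128·3.28)] = 16.02·ln(2.698/2.470) = 1.410 mol/dm³.
Then C_D = (C_{A0}−C_A) − C_U = 1.776 − 1.410 = 0.3661 mol/dm³.
Y_D = C_D/C_{A0} = 0.3661/5.06 = 0.0724.

0.0724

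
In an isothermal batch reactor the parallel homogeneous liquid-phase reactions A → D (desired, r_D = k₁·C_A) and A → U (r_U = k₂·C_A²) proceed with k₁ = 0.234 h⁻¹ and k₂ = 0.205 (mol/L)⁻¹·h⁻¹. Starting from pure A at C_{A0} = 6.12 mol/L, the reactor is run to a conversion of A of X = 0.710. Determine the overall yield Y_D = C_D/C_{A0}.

0.170

C_A = C_{A0}(1−X) = 1.775 mol/L.
Along a PFR/batch, dC_D/dC_A = −r_D/(r_D+r_U) = −k₁/(k₁+k₂·C_A).
Integrating from C_{A0} to C_A: C_D = (0.234/0.205)·ln[(0.234+0.205·6.12)/(0.234+0.205·1.77)] = 1.141·ln(1.489/0.5978) = 1.041 mol/L.
Y_D = C_D/C_{A0} = 1.041/6.12 = 0.170.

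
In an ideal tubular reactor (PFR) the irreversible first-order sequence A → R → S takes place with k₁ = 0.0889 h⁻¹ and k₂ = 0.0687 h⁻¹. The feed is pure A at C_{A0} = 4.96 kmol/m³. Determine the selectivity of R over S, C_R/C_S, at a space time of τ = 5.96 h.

4.15

For first-order series with pure A initially, C_R(τ) = k₁C_{A0}/(k₂−k₁)·(e^(−k₁τ) − e^(−k₂τ)).
e^(−k₁τ) = e^(−0.0889×5.96) = e^(−0.5298) = 0.5887; e^(−k₂τ) = e^(−0.4095) = 0.6640.
C_R = 0.0889×4.96/(0.0687−0.0889) × (0.5887−0.6640) = (-21.83)×(-0.07532) = 1.644 kmol/m³.
C_A = C_{A0}e^(−k₁τ) = 2.920 kmol/m³, so C_S = C_{A0}−C_A−C_R = 0.3960 kmol/m³; C_R/C_S = 4.15.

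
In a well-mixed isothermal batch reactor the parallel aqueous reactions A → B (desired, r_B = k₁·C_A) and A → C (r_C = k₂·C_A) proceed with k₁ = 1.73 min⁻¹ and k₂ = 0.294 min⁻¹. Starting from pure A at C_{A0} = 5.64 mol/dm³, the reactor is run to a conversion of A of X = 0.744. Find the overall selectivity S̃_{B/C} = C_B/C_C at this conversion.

C_A = C_{A0}(1−X) = 1.444 mol/dm³.
Both paths are first order in A, so the instantaneous fraction to B is constant: dC_B/d(−C_A) = k₁/(k₁+k₂) = 0.8547.
C_B = 0.8547·(C_{A0}−C_A) = 0.8547×4.196 = 3.59 mol/dm³.
C_C = (C_{A0}−C_A)−C_B = 0.6095 mol/dm³; S̃_{B/C} = 3.587/0.6095 = 5.88.

5.88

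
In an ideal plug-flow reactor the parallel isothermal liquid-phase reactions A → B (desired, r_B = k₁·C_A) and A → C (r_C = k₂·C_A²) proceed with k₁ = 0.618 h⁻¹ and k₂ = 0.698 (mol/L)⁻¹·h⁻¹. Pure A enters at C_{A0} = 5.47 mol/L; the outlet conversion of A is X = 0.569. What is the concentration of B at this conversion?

0.596 mol/L

C_A = C_{A0}(1−X) = 2.358 mol/L.
Along a PFR/batch, dC_B/dC_A = −r_B/(r_B+r_C) = −k₁/(k₁+k₂·C_A).
Integrating from C_{A0} to C_A: C_B = (0.618/0.698)·ln[(0.618+0.698·5.47)/(0.618+0.698·2.36)] = 0.8854·ln(4.436/2.264) = 0.5957 mol/L.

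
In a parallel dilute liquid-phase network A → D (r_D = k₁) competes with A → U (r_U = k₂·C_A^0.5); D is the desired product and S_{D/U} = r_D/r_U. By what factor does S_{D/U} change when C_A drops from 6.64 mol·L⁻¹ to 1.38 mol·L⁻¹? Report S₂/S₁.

2.19

S_{D/U} = (k₁/k₂)·C_A^-0.5, so S₂/S₁ = (C_{A,2}/C_{A,1})^-0.5.
= (1.38/6.64)^(-0.5) = (0.2078)^(-0.5) = 2.19.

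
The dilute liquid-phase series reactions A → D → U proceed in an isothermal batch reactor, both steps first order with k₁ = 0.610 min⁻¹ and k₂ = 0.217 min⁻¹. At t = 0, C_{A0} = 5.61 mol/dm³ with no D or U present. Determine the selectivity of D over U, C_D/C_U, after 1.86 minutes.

For first-order series with pure A initially, C_D(t) = k₁C_{A0}/(k₂−k₁)·(e^(−k₁t) − e^(−k₂t)).
e^(−k₁t) = e^(−0.610×1.86) = e^(−1.135) = 0.3216; e^(−k₂t) = e^(−0.4036) = 0.6679.
C_D = 0.610×5.61/(0.217−0.610) × (0.3216−0.6679) = (-8.708)×(-0.3463) = 3.016 mol/dm³.
C_A = C_{A0}e^(−k₁t) = 1.804 mol/dm³, so C_U = C_{A0}−C_A−C_D = 0.7902 mol/dm³; C_D/C_U = 3.82.

3.82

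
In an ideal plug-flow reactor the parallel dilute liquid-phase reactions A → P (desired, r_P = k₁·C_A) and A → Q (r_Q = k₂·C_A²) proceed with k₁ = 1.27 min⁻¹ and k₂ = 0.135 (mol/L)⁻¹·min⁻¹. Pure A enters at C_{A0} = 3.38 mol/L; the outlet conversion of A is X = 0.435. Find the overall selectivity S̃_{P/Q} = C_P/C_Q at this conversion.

C_A = C_{A0}(1−X) = 1.910 mol/L.
Along a PFR/batch, dC_P/dC_A = −r_P/(r_P+r_Q) = −k₁/(k₁+k₂·C_A).
Integrating from C_{A0} to C_A: C_P = (1.27/0.135)·ln[(1.27+0.135·3.38)/(1.27+0.135·1.91)] = 9.407·ln(1.726/1.528) = 1.149 mol/L.
C_Q = (C_{A0}−C_A)−C_P = 0.3212 mol/L; S̃_{P/Q} = 1.149/0.3212 = 3.58.

3.58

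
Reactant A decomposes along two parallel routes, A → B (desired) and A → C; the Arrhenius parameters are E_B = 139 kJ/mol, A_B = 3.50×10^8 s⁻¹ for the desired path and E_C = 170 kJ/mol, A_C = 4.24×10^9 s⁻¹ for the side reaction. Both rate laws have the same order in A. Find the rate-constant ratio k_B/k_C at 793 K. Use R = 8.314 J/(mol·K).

9.09

With equal orders, S_{B/C} = k_B/k_C = (A_B/A_C)·exp[(E_C−E_B)/(RT)].
(E_C−E_B)/(RT) = (170−139)×10³/(8.314×793) = 31000/6593 = 4.702.
k_B/k_C = (3.50×10^8/4.24×10^9)·exp(4.702) = 0.08255 × 110.2 = 9.09.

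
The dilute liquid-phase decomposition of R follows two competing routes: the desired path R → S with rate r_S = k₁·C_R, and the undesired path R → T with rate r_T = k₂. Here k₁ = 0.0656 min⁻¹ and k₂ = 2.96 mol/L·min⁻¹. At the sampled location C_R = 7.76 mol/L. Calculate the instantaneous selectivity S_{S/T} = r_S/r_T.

S_{S/T} = r_S/r_T = (k₁·C_R)/(k₂) = (k₁/k₂)·C_R.
= (0.0656×7.760) / (2.96) = 0.5091/2.960 = 0.172.

0.172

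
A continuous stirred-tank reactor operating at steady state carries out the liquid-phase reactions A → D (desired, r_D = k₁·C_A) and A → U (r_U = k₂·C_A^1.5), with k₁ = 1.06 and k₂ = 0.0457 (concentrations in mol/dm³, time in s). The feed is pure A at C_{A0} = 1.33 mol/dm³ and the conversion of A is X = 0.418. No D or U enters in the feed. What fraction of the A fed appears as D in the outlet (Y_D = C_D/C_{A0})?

Exit C_A = C_{A0}(1−X) = 1.33×0.582 = 0.7741 mol/dm³.
In a CSTR the entire volume is at exit conditions, so r_D = 1.06×0.7741 = 0.8205 and r_U = 0.0457×0.7741^1.5 = 0.03112.
Fraction of consumed A going to D: r_D/(r_D+r_U) = 0.9635.
C_D = 0.9635·C_{A0}·X = 0.9635×1.33×0.418 = 0.536 mol/dm³; Y_D = C_D/C_{A0} = 0.403.

0.403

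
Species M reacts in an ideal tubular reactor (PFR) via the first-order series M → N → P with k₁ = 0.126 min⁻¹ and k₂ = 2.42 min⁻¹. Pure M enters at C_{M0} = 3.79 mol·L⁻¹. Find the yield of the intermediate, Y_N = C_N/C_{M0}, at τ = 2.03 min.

0.0421

For first-order series with pure M initially, C_N(τ) = k₁C_{M0}/(k₂−k₁)·(e^(−k₁τ) − e^(−k₂τ)).
e^(−k₁τ) = e^(−0.126×2.03) = e^(−0.2558) = 0.7743; e^(−k₂τ) = e^(−4.913) = 0.007353.
C_N = 0.126×3.79/(2.42−0.126) × (0.7743−0.007353) = 0.2082×0.7670 = 0.1597 mol·L⁻¹.
Y_N = C_N/C_{M0} = 0.1597/3.79 = 0.0421.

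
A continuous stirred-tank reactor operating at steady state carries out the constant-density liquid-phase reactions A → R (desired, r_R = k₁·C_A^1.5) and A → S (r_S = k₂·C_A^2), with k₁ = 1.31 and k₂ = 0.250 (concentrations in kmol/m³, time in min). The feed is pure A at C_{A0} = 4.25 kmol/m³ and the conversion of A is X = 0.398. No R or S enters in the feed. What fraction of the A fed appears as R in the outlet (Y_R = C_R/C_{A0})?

0.305

Exit C_A = C_{A0}(1−X) = 4.25×0.602 = 2.558 kmol/m³.
Rates in a CSTR are evaluated at the outlet concentration: r_R = 1.31×2.558^1.5 = 5.361, r_S = 0.250×2.558^2 = 1.636.
Fraction of consumed A going to R: r_R/(r_R+r_S) = 0.7661.
C_R = 0.7661·C_{A0}·X = 0.7661×4.25×0.398 = 1.30 kmol/m³; Y_R = C_R/C_{A0} = 0.305.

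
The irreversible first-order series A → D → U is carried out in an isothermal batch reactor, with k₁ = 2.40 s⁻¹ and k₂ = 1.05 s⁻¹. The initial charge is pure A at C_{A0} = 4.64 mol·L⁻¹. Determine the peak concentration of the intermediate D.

2.44 mol·L⁻¹

Evaluating C_D at t_opt = ln(k₂/k₁)/(k₂−k₁) gives C_{D,max}/C_{A0} = (k₁/k₂)^[k₂/(k₂−k₁)].
= (2.40/1.05)^(1.05/(1.05−2.40)) = (2.286)^(-0.7778) = 0.5257.
C_{D,max} = 0.5257×4.64 = 2.44 mol·L⁻¹.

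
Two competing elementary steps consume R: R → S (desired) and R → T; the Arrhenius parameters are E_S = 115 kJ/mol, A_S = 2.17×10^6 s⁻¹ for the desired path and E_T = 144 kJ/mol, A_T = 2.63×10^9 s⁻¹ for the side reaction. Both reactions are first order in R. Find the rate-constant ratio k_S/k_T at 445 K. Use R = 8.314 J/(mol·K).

k_S/k_T = (A_S/A_T)·exp[−(E_S−E_T)/(RT)] = (A_S/A_T)·exp[(E_T−E_S)/(RT)].
(E_T−E_S)/(RT) = (144−115)×10³/(8.314×445) = 29000/3700 = 7.838.
k_S/k_T = (2.17×10^6/2.63×10^9)·exp(7.838) = 8.251×10^-4 × 2536 = 2.09.
Since E_S < E_T, lowering the temperature improves selectivity toward S.

2.09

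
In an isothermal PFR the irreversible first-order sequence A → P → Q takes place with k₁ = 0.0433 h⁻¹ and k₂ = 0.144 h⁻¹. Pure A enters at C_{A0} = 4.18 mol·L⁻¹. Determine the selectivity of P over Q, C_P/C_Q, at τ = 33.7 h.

Solving the coupled first-order balances gives C_P(τ) = [k₁/(k₂−k₁)]·C_{A0}·(e^(−k₁τ) − e^(−k₂τ)).
e^(−k₁τ) = e^(−0.0433×33.7) = e^(−1.459) = 0.2324; e^(−k₂τ) = e^(−4.853) = 0.007806.
C_P = 0.0433×4.18/(0.144−0.0433) × (0.2324−0.007806) = 1.797×0.2246 = 0.4037 mol·L⁻¹.
C_A = C_{A0}e^(−k₁τ) = 0.9715 mol·L⁻¹, so C_Q = C_{A0}−C_A−C_P = 2.805 mol·L⁻¹; C_P/C_Q = 0.144.

0.144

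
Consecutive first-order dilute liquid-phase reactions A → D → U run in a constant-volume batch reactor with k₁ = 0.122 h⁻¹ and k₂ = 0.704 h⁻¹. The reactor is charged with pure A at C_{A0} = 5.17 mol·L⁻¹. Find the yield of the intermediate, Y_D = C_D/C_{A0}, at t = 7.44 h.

0.0835

The intermediate concentration in a first-order A→B→C sequence is C_D = k₁C_{A0}(e^(−k₁t) − e^(−k₂t))/(k₂−k₁).
e^(−k₁t) = e^(−0.122×7.44) = e^(−0.9077) = 0.4035; e^(−k₂t) = e^(−5.238) = 0.005312.
C_D = 0.122×5.17/(0.704−0.122) × (0.4035−0.005312) = 1.084×0.3981 = 0.4315 mol·L⁻¹.
Y_D = C_D/C_{A0} = 0.4315/5.17 = 0.0835.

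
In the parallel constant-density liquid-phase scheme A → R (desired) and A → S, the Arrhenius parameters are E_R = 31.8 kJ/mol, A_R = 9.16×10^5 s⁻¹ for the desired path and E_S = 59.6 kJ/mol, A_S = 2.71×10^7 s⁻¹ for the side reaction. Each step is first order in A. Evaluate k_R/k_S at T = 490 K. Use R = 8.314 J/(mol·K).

31.1

Since both paths have the same order in A, the concentration cancels and S_{R/S} = k_R/k_S = (A_R/A_S)·exp[(E_S−E_R)/(RT)].
(E_S−E_R)/(RT) = (59.6−31.8)×10³/(8.314×490) = 27800/4074 = 6.824.
k_R/k_S = (9.16×10^5/2.71×10^7)·exp(6.824) = 0.03380 × 919.7 = 31.1.
Since E_R < E_S, lowering the temperature improves selectivity toward R.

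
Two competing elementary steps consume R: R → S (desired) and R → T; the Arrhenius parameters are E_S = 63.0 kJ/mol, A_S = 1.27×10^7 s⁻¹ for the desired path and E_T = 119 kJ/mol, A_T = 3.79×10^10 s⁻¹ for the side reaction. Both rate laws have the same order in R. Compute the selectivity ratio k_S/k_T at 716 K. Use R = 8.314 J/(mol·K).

Since both paths have the same order in R, the concentration cancels and S_{S/T} = k_S/k_T = (A_S/A_T)·exp[(E_T−E_S)/(RT)].
(E_T−E_S)/(RT) = (119−63.0)×10³/(8.314×716) = 56000/5953 = 9.407.
k_S/k_T = (1.27×10^7/3.79×10^10)·exp(9.407) = 3.351×10^-4 × 12177 = 4.08.

4.08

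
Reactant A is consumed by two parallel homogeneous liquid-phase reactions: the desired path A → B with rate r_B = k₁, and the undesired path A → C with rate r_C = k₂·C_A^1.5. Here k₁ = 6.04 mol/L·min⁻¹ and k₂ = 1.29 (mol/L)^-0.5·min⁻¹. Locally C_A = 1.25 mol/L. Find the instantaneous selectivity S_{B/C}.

S_{B/C} = r_B/r_C = (k₁)/(k₂·C_A^1.5) = (k₁/k₂)·C_A^-1.5.
= (6.04) / (1.29×1.250^1.5) = 6.040/1.803 = 3.35.

3.35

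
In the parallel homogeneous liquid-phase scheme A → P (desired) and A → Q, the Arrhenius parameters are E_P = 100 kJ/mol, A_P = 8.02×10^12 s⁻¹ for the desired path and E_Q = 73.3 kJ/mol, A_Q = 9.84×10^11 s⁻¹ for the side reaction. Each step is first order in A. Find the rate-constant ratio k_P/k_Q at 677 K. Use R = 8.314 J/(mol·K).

0.0710

k_P/k_Q = (A_P/A_Q)·exp[−(E_P−E_Q)/(RT)] = (A_P/A_Q)·exp[(E_Q−E_P)/(RT)].
(E_Q−E_P)/(RT) = (73.3−100)×10³/(8.314×677) = -26700/5629 = -4.744.
k_P/k_Q = (8.02×10^12/9.84×10^11)·exp(-4.744) = 8.150 × 0.008707 = 0.0710.
Since E_P > E_Q, raising the temperature improves selectivity toward P.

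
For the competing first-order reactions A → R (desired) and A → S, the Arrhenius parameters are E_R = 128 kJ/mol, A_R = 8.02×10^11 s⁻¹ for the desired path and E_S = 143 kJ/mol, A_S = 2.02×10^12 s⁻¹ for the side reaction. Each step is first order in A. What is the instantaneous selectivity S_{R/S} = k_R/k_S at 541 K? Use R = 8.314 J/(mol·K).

11.1

k_R/k_S = (A_R/A_S)·exp[−(E_R−E_S)/(RT)] = (A_R/A_S)·exp[(E_S−E_R)/(RT)].
(E_S−E_R)/(RT) = (143−128)×10³/(8.314×541) = 15000/4498 = 3.335.
k_R/k_S = (8.02×10^11/2.02×10^12)·exp(3.335) = 0.3970 × 28.08 = 11.1.
Since E_R < E_S, lowering the temperature improves selectivity toward R.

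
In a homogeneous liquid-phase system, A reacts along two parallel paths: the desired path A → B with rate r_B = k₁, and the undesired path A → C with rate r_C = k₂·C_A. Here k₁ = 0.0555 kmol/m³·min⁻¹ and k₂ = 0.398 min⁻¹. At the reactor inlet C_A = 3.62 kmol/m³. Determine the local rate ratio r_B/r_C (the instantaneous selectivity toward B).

S_{B/C} = r_B/r_C = (k₁)/(k₂·C_A) = (k₁/k₂)·C_A⁻¹.
= (0.0555) / (0.398×3.620) = 0.05550/1.441 = 0.0385.
The undesired path is higher order in A, so low C_A (CSTR or dilute feed) favours B.

0.0385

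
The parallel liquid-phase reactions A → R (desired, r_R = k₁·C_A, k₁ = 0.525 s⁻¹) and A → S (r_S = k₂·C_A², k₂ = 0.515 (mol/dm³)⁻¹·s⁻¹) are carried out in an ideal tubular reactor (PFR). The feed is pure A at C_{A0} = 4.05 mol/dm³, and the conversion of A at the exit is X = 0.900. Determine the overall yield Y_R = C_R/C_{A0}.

0.320

C_A = C_{A0}(1−X) = 0.4050 mol/dm³.
Along a PFR/batch, dC_R/dC_A = −r_R/(r_R+r_S) = −k₁/(k₁+k₂·C_A).
Integrating from C_{A0} to C_A: C_R = (0.525/0.515)·ln[(0.525+0.515·4.05)/(0.525+0.515·0.405)] = 1.019·ln(2.611/0.7336) = 1.294 mol/dm³.
Y_R = C_R/C_{A0} = 1.294/4.05 = 0.320.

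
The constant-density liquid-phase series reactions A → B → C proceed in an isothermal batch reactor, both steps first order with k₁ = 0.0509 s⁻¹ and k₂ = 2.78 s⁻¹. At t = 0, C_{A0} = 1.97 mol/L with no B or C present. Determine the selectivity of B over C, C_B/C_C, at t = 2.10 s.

0.197

The intermediate concentration in a first-order A→B→C sequence is C_B = k₁C_{A0}(e^(−k₁t) − e^(−k₂t))/(k₂−k₁).
e^(−k₁t) = e^(−0.0509×2.10) = e^(−0.1069) = 0.8986; e^(−k₂t) = e^(−5.838) = 0.002915.
C_B = 0.0509×1.97/(2.78−0.0509) × (0.8986−0.002915) = 0.03674×0.8957 = 0.03291 mol/L.
C_A = C_{A0}e^(−k₁t) = 1.770 mol/L, so C_C = C_{A0}−C_A−C_B = 0.1668 mol/L; C_B/C_C = 0.197.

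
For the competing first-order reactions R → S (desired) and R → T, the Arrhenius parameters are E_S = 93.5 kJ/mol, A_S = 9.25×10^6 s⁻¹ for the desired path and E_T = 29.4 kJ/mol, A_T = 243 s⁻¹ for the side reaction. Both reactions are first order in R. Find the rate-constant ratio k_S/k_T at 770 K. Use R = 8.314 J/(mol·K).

1.71

Since both paths have the same order in R, the concentration cancels and S_{S/T} = k_S/k_T = (A_S/A_T)·exp[(E_T−E_S)/(RT)].
(E_T−E_S)/(RT) = (29.4−93.5)×10³/(8.314×770) = -64100/6402 = -10.01.
k_S/k_T = (9.25×10^6/243)·exp(-10.01) = 38066 × 4.482×10^-5 = 1.71.
Since E_S > E_T, raising the temperature improves selectivity toward S.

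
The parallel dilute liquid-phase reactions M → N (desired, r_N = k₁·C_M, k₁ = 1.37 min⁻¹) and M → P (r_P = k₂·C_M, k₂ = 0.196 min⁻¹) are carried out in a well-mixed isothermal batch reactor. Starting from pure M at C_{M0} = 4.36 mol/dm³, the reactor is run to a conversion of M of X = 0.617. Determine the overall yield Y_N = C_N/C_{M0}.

C_M = C_{M0}(1−X) = 1.670 mol/dm³.
Both paths are first order in M, so the instantaneous fraction to N is constant: dC_N/d(−C_M) = k₁/(k₁+k₂) = 0.8748.
C_N = 0.8748·(C_{M0}−C_M) = 0.8748×2.690 = 2.35 mol/dm³.
Y_N = C_N/C_{M0} = 2.353/4.36 = 0.540.

0.540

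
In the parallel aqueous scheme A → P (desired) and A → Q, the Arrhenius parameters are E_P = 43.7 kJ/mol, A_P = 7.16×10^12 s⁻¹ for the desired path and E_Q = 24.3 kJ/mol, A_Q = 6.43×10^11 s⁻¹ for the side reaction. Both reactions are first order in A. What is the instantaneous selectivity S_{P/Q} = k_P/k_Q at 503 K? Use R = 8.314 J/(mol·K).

0.108

k_P/k_Q = (A_P/A_Q)·exp[−(E_P−E_Q)/(RT)] = (A_P/A_Q)·exp[(E_Q−E_P)/(RT)].
(E_Q−E_P)/(RT) = (24.3−43.7)×10³/(8.314×503) = -19400/4182 = -4.639.
k_P/k_Q = (7.16×10^12/6.43×10^11)·exp(-4.639) = 11.14 × 0.009667 = 0.108.
Since E_P > E_Q, raising the temperature improves selectivity toward P.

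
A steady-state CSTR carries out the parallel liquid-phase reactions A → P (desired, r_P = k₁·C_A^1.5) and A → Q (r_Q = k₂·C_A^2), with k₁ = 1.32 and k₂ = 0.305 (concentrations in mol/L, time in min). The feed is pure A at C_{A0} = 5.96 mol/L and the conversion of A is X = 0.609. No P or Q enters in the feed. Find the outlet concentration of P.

2.68 mol/L

Exit C_A = C_{A0}(1−X) = 5.96×0.391 = 2.330 mol/L.
In a CSTR the entire volume is at exit conditions, so r_P = 1.32×2.330^1.5 = 4.696 and r_Q = 0.305×2.330^2 = 1.656.
Fraction of consumed A going to P: r_P/(r_P+r_Q) = 0.7392.
C_P = 0.7392·C_{A0}·X = 0.7392×5.96×0.609 = 2.68 mol/L.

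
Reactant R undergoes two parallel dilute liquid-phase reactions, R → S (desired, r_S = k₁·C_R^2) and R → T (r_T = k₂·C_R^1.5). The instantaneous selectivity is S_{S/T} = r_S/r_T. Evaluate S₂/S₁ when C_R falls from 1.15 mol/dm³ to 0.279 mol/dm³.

0.493

S_{S/T} = (k₁/k₂)·C_R^0.5, so S₂/S₁ = (C_{R,2}/C_{R,1})^0.5.
= (0.279/1.15)^0.5 = (0.2426)^0.5 = 0.493.
Selectivity toward S falls as C_R falls — high-concentration operation is favoured.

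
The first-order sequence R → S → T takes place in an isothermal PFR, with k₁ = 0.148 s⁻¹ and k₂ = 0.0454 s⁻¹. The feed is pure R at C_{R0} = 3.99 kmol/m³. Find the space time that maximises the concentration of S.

Setting dC_S/dτ = 0 gives τ_opt = ln(k₂/k₁)/(k₂−k₁).
= ln(0.0454/0.148)/(0.0454−0.148) = ln(0.3068)/-0.1026 = -1.182/-0.1026 = 11.5 s.

11.5 s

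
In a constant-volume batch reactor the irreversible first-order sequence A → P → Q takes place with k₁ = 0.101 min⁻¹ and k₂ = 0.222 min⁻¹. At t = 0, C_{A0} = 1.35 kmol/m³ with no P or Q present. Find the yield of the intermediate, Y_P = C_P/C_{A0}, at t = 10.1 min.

0.212

For first-order series with pure A initially, C_P(t) = k₁C_{A0}/(k₂−k₁)·(e^(−k₁t) − e^(−k₂t)).
e^(−k₁t) = e^(−0.101×10.1) = e^(−1.020) = 0.3606; e^(−k₂t) = e^(−2.242) = 0.1062.
C_P = 0.101×1.35/(0.222−0.101) × (0.3606−0.1062) = 1.127×0.2543 = 0.2866 kmol/m³.
Y_P = C_P/C_{A0} = 0.2866/1.35 = 0.212.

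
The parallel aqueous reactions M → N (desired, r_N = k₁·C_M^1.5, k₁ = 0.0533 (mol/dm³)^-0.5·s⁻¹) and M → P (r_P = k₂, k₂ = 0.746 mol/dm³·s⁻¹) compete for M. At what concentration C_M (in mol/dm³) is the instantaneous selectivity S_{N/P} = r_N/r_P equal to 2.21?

S_{N/P} = (k₁/k₂)·C_M^1.5 ⇒ C_M = (S·k₂/k₁)^(1/1.5).
= (2.21×0.746/0.0533)^(0.6667) = (30.93)^(0.6667) = 9.85 mol/dm³.

9.85 mol/dm³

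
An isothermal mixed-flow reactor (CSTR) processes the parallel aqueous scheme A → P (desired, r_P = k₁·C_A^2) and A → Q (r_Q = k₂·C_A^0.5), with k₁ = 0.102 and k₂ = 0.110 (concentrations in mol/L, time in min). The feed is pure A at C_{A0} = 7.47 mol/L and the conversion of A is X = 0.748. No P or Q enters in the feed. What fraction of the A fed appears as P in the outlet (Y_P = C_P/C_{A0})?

0.528

Exit C_A = C_{A0}(1−X) = 7.47×0.252 = 1.882 mol/L.
In a CSTR the entire volume is at exit conditions, so r_P = 0.102×1.882^2 = 0.3614 and r_Q = 0.110×1.882^0.5 = 0.1509.
Fraction of consumed A going to P: r_P/(r_P+r_Q) = 0.7054.
C_P = 0.7054·C_{A0}·X = 0.7054×7.47×0.748 = 3.94 mol/L; Y_P = C_P/C_{A0} = 0.528.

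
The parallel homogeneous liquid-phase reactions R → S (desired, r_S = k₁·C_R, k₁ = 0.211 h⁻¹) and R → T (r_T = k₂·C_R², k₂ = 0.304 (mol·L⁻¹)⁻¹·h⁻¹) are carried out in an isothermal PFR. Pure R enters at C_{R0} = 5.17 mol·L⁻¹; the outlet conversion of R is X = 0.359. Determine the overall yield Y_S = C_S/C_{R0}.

C_R = C_{R0}(1−X) = 3.314 mol·L⁻¹.
Along a PFR/batch, dC_S/dC_R = −r_S/(r_S+r_T) = −k₁/(k₁+k₂·C_R).
Integrating from C_{R0} to C_R: C_S = (0.211/0.304)·ln[(0.211+0.304·5.17)/(0.211+0.304·3.31)] = 0.6941·ln(1.783/1.218) = 0.2641 mol·L⁻¹.
Y_S = C_S/C_{R0} = 0.2641/5.17 = 0.0511.

0.0511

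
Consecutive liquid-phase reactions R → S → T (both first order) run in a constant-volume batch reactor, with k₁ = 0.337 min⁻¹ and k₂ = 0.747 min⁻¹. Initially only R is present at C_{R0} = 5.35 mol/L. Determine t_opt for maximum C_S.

1.94 min

The intermediate peaks when r₁ = r₂, i.e. k₁e^(−k₁t) = k₂e^(−k₂t), giving t_opt = ln(k₂/k₁)/(k₂−k₁).
= ln(0.747/0.337)/(0.747−0.337) = ln(2.217)/0.4100 = 0.7960/0.4100 = 1.94 min.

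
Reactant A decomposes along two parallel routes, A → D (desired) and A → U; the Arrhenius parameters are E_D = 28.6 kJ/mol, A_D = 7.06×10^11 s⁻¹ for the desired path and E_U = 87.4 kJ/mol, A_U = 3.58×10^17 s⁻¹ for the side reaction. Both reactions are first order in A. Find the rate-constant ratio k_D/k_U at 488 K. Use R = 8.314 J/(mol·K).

With equal orders, S_{D/U} = k_D/k_U = (A_D/A_U)·exp[(E_U−E_D)/(RT)].
(E_U−E_D)/(RT) = (87.4−28.6)×10³/(8.314×488) = 58800/4057 = 14.49.
k_D/k_U = (7.06×10^11/3.58×10^17)·exp(14.49) = 1.972×10^-6 × 1.968×10^6 = 3.88.
Since E_D < E_U, lowering the temperature improves selectivity toward D.

3.88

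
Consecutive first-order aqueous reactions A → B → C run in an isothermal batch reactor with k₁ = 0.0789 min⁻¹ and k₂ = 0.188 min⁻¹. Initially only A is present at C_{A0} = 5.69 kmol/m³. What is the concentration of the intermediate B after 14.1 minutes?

1.06 kmol/m³

The intermediate concentration in a first-order A→B→C sequence is C_B = k₁C_{A0}(e^(−k₁t) − e^(−k₂t))/(k₂−k₁).
e^(−k₁t) = e^(−0.0789×14.1) = e^(−1.112) = 0.3287; e^(−k₂t) = e^(−2.651) = 0.07059.
C_B = 0.0789×5.69/(0.188−0.0789) × (0.3287−0.07059) = 4.115×0.2581 = 1.062 kmol/m³.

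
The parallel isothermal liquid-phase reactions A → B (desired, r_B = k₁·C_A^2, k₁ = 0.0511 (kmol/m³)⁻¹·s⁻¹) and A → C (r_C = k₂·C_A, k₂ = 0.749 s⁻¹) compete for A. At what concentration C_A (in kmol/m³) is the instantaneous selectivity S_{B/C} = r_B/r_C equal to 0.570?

8.35 kmol/m³

S_{B/C} = (k₁/k₂)·C_A ⇒ C_A = S·k₂/k₁.
= 0.570×0.749/0.0511 = 8.35 kmol/m³.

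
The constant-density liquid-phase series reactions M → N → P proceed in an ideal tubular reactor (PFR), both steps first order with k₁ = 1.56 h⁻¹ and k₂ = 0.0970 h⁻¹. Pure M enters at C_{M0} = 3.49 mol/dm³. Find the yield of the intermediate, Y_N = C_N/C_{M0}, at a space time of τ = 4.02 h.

0.720

The intermediate concentration in a first-order A→B→C sequence is C_N = k₁C_{M0}(e^(−k₁τ) − e^(−k₂τ))/(k₂−k₁).
e^(−k₁τ) = e^(−1.56×4.02) = e^(−6.271) = 0.001890; e^(−k₂τ) = e^(−0.3899) = 0.6771.
C_N = 1.56×3.49/(0.0970−1.56) × (0.001890−0.6771) = (-3.721)×(-0.6752) = 2.513 mol/dm³.
Y_N = C_N/C_{M0} = 2.513/3.49 = 0.720.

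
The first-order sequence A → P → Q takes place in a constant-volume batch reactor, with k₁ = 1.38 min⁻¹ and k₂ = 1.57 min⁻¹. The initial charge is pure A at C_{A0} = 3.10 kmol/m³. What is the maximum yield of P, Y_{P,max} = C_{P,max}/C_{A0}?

0.344

For a first-order series the maximum intermediate yield is C_{P,max}/C_{A0} = (k₁/k₂)^[k₂/(k₂−k₁)].
= (1.38/1.57)^(1.57/(1.57−1.38)) = (0.8790)^(8.263) = 0.3444.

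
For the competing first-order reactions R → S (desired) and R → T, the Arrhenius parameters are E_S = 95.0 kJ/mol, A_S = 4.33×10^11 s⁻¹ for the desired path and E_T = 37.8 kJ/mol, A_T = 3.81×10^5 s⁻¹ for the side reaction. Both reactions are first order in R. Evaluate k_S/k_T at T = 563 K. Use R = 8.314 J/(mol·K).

5.60

With equal orders, S_{S/T} = k_S/k_T = (A_S/A_T)·exp[(E_T−E_S)/(RT)].
(E_T−E_S)/(RT) = (37.8−95.0)×10³/(8.314×563) = -57200/4681 = -12.22.
k_S/k_T = (4.33×10^11/3.81×10^5)·exp(-12.22) = 1.136×10^6 × 4.930×10^-6 = 5.60.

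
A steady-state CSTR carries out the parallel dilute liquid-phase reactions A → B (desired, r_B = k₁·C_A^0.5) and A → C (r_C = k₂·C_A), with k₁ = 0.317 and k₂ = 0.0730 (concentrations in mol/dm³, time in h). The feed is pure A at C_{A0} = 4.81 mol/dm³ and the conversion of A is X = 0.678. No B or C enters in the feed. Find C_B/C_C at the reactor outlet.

3.49

Exit C_A = C_{A0}(1−X) = 4.81×0.322 = 1.549 mol/dm³.
Rates in a CSTR are evaluated at the outlet concentration: r_B = 0.317×1.549^0.5 = 0.3945, r_C = 0.0730×1.549 = 0.1131.
Overall selectivity = C_B/C_C = r_Bτ/(r_Cτ) = r_B/r_C = 3.49.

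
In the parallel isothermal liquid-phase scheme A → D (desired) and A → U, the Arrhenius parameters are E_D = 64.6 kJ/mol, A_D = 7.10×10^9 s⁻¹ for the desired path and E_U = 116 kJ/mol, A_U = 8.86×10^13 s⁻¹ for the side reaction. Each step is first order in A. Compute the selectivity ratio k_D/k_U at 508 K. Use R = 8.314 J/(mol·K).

k_D/k_U = (A_D/A_U)·exp[−(E_D−E_U)/(RT)] = (A_D/A_U)·exp[(E_U−E_D)/(RT)].
(E_U−E_D)/(RT) = (116−64.6)×10³/(8.314×508) = 51400/4224 = 12.17.
k_D/k_U = (7.10×10^9/8.86×10^13)·exp(12.17) = 8.014×10^-5 × 1.929×10^5 = 15.5.

15.5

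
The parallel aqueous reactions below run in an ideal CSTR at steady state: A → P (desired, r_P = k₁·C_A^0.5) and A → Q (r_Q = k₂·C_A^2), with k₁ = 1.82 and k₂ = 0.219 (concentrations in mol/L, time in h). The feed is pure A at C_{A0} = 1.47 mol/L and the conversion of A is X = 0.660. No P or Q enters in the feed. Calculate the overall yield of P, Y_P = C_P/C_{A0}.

0.633

Exit C_A = C_{A0}(1−X) = 1.47×0.340 = 0.4998 mol/L.
In a CSTR the entire volume is at exit conditions, so r_P = 1.82×0.4998^0.5 = 1.287 and r_Q = 0.219×0.4998^2 = 0.05471.
Fraction of consumed A going to P: r_P/(r_P+r_Q) = 0.9592.
C_P = 0.9592·C_{A0}·X = 0.9592×1.47×0.660 = 0.931 mol/L; Y_P = C_P/C_{A0} = 0.633.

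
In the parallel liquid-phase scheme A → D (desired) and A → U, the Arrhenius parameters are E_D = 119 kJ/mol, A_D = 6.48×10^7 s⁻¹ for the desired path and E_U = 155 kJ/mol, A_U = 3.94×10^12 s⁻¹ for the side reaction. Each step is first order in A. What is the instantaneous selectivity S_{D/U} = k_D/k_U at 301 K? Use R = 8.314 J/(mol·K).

29.1

Since both paths have the same order in A, the concentration cancels and S_{D/U} = k_D/k_U = (A_D/A_U)·exp[(E_U−E_D)/(RT)].
(E_U−E_D)/(RT) = (155−119)×10³/(8.314×301) = 36000/2503 = 14.39.
k_D/k_U = (6.48×10^7/3.94×10^12)·exp(14.39) = 1.645×10^-5 × 1.768×10^6 = 29.1.
Since E_D < E_U, lowering the temperature improves selectivity toward D.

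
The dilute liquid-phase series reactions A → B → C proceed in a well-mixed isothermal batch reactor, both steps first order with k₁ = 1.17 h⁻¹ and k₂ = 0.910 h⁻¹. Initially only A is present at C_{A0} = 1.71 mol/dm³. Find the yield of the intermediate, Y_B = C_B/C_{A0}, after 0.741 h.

0.402

For first-order series with pure A initially, C_B(t) = k₁C_{A0}/(k₂−k₁)·(e^(−k₁t) − e^(−k₂t)).
e^(−k₁t) = e^(−1.17×0.741) = e^(−0.8670) = 0.4202; e^(−k₂t) = e^(−0.6743) = 0.5095.
C_B = 1.17×1.71/(0.910−1.17) × (0.4202−0.5095) = (-7.695)×(-0.08928) = 0.6870 mol/dm³.
Y_B = C_B/C_{A0} = 0.6870/1.71 = 0.402.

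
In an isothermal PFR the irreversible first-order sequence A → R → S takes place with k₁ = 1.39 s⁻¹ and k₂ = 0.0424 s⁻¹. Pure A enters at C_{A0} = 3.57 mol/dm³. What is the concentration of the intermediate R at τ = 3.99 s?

3.09 mol/dm³

For first-order series with pure A initially, C_R(τ) = k₁C_{A0}/(k₂−k₁)·(e^(−k₁τ) − e^(−k₂τ)).
e^(−k₁τ) = e^(−1.39×3.99) = e^(−5.546) = 0.003903; e^(−k₂τ) = e^(−0.1692) = 0.8444.
C_R = 1.39×3.57/(0.0424−1.39) × (0.003903−0.8444) = (-3.682)×(-0.8405) = 3.095 mol/dm³.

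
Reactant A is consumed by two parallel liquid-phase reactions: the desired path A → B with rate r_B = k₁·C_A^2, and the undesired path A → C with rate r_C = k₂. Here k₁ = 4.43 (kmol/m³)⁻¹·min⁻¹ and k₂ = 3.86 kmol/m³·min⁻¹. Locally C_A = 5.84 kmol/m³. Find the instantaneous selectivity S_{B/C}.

S_{B/C} = r_B/r_C = (k₁·C_A^2)/(k₂) = (k₁/k₂)·C_A^2.
= (4.43×5.840^2) / (3.86) = 151.1/3.860 = 39.1.

39.1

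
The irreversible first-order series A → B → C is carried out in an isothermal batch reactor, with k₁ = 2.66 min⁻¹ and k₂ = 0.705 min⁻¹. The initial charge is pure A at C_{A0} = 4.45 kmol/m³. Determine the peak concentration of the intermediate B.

2.76 kmol/m³

For a first-order series the maximum intermediate yield is C_{B,max}/C_{A0} = (k₁/k₂)^[k₂/(k₂−k₁)].
= (2.66/0.705)^(0.705/(0.705−2.66)) = (3.773)^(-0.3606) = 0.6195.
C_{B,max} = 0.6195×4.45 = 2.76 kmol/m³.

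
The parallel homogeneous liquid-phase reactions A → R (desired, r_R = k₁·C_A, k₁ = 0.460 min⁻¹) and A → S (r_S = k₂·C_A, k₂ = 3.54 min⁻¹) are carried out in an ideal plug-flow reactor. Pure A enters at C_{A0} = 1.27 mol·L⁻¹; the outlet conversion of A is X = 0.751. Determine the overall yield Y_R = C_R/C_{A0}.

C_A = C_{A0}(1−X) = 0.3162 mol·L⁻¹.
Both paths are first order in A, so the instantaneous fraction to R is constant: dC_R/d(−C_A) = k₁/(k₁+k₂) = 0.1150.
C_R = 0.1150·(C_{A0}−C_A) = 0.1150×0.9538 = 0.110 mol·L⁻¹.
Y_R = C_R/C_{A0} = 0.1097/1.27 = 0.0864.

0.0864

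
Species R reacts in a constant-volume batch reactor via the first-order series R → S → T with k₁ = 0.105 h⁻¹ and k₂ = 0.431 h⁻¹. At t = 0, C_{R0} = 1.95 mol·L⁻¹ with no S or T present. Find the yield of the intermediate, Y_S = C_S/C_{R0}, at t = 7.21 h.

0.137

Solving the coupled first-order balances gives C_S(t) = [k₁/(k₂−k₁)]·C_{R0}·(e^(−k₁t) − e^(−k₂t)).
e^(−k₁t) = e^(−0.105×7.21) = e^(−0.7571) = 0.4690; e^(−k₂t) = e^(−3.108) = 0.04471.
C_S = 0.105×1.95/(0.431−0.105) × (0.4690−0.04471) = 0.6281×0.4243 = 0.2665 mol·L⁻¹.
Y_S = C_S/C_{R0} = 0.2665/1.95 = 0.137.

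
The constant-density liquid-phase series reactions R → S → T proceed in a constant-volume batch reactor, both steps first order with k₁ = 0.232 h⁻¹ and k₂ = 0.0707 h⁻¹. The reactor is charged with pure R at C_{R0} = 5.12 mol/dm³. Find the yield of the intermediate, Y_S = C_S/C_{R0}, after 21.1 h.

For first-order series with pure R initially, C_S(t) = k₁C_{R0}/(k₂−k₁)·(e^(−k₁t) − e^(−k₂t)).
e^(−k₁t) = e^(−0.232×21.1) = e^(−4.895) = 0.007482; e^(−k₂t) = e^(−1.492) = 0.2250.
C_S = 0.232×5.12/(0.0707−0.232) × (0.007482−0.2250) = (-7.364)×(-0.2175) = 1.602 mol/dm³.
Y_S = C_S/C_{R0} = 1.602/5.12 = 0.313.

0.313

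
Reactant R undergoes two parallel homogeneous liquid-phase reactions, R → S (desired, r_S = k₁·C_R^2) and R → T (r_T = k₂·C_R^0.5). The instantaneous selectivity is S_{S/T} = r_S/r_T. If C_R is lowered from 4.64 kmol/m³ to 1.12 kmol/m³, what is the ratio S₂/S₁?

0.119

S_{S/T} = (k₁/k₂)·C_R^1.5, so S₂/S₁ = (C_{R,2}/C_{R,1})^1.5.
= (1.12/4.64)^1.5 = (0.2414)^1.5 = 0.119.
Selectivity toward S falls as C_R falls — high-concentration operation is favoured.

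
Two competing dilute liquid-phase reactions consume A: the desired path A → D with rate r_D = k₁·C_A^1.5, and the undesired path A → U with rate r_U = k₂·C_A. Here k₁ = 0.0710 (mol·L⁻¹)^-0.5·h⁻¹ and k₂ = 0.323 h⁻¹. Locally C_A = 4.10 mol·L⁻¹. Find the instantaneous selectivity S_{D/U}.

S_{D/U} = r_D/r_U = (k₁·C_A^1.5)/(k₂·C_A) = (k₁/k₂)·C_A^0.5.
= (0.0710×4.100^1.5) / (0.323×4.100) = 0.5894/1.324 = 0.445.

0.445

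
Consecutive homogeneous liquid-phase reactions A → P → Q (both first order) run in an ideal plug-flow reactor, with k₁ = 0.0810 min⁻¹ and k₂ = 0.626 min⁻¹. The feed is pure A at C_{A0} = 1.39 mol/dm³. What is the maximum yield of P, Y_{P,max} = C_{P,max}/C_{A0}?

0.0955

For a first-order series the maximum intermediate yield is C_{P,max}/C_{A0} = (k₁/k₂)^[k₂/(k₂−k₁)].
= (0.0810/0.626)^(0.626/(0.626−0.0810)) = (0.1294)^(1.149) = 0.09548.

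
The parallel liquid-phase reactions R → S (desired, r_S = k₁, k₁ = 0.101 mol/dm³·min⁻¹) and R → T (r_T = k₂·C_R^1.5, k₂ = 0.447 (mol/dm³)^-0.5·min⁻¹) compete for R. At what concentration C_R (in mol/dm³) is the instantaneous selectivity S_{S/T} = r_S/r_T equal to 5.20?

0.124 mol/dm³

S_{S/T} = (k₁/k₂)·C_R^-1.5 ⇒ C_R = (S·k₂/k₁)^(1/(-1.5)).
= (5.20×0.447/0.101)^(-0.6667) = (23.01)^(-0.6667) = 0.124 mol/dm³.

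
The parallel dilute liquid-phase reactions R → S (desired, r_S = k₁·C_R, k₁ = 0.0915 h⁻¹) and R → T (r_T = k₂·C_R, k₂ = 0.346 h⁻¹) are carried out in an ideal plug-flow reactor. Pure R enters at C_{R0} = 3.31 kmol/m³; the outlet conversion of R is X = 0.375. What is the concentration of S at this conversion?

C_R = C_{R0}(1−X) = 2.069 kmol/m³.
Both paths are first order in R, so the instantaneous fraction to S is constant: dC_S/d(−C_R) = k₁/(k₁+k₂) = 0.2091.
C_S = 0.2091·(C_{R0}−C_R) = 0.2091×1.241 = 0.260 kmol/m³.

0.260 kmol/m³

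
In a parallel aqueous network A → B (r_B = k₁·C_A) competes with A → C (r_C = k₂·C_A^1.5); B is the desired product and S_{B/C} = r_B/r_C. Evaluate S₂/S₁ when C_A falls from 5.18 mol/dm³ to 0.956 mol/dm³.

S_{B/C} = (k₁/k₂)·C_A^-0.5, so S₂/S₁ = (C_{A,2}/C_{A,1})^-0.5.
= (0.956/5.18)^(-0.5) = (0.1846)^(-0.5) = 2.33.

2.33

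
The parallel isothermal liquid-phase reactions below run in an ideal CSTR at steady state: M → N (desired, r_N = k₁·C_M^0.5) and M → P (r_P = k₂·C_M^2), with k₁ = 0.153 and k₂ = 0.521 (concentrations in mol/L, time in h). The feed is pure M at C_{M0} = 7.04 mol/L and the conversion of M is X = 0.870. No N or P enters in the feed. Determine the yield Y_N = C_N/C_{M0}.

0.219

Exit C_M = C_{M0}(1−X) = 7.04×0.130 = 0.9152 mol/L.
In a CSTR the entire volume is at exit conditions, so r_N = 0.153×0.9152^0.5 = 0.1464 and r_P = 0.521×0.9152^2 = 0.4364.
Fraction of consumed M going to N: r_N/(r_N+r_P) = 0.2512.
C_N = 0.2512·C_{M0}·X = 0.2512×7.04×0.870 = 1.54 mol/L; Y_N = C_N/C_{M0} = 0.219.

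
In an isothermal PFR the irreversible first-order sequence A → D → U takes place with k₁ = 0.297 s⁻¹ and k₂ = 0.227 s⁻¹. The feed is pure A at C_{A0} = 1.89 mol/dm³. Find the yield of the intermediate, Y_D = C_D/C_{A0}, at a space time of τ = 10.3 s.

0.210

For first-order series with pure A initially, C_D(τ) = k₁C_{A0}/(k₂−k₁)·(e^(−k₁τ) − e^(−k₂τ)).
e^(−k₁τ) = e^(−0.297×10.3) = e^(−3.059) = 0.04693; e^(−k₂τ) = e^(−2.338) = 0.09651.
C_D = 0.297×1.89/(0.227−0.297) × (0.04693−0.09651) = (-8.019)×(-0.04958) = 0.3976 mol/dm³.
Y_D = C_D/C_{A0} = 0.3976/1.89 = 0.210.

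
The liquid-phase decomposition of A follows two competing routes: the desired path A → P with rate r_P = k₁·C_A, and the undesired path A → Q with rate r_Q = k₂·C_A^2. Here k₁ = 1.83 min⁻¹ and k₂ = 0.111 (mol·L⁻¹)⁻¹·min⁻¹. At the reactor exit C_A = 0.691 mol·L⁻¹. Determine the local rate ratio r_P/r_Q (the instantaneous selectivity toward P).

S_{P/Q} = r_P/r_Q = (k₁·C_A)/(k₂·C_A^2) = (k₁/k₂)·C_A⁻¹.
= (1.83×0.6910) / (0.111×0.6910^2) = 1.265/0.05300 = 23.9.

23.9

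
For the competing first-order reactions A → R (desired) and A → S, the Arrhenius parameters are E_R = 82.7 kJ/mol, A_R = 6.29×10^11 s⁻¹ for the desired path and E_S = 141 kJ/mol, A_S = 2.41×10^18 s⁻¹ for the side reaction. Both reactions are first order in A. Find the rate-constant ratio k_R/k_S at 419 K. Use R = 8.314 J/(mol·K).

4.84

Since both paths have the same order in A, the concentration cancels and S_{R/S} = k_R/k_S = (A_R/A_S)·exp[(E_S−E_R)/(RT)].
(E_S−E_R)/(RT) = (141−82.7)×10³/(8.314×419) = 58300/3484 = 16.74.
k_R/k_S = (6.29×10^11/2.41×10^18)·exp(16.74) = 2.610×10^-7 × 1.855×10^7 = 4.84.
Since E_R < E_S, lowering the temperature improves selectivity toward R.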